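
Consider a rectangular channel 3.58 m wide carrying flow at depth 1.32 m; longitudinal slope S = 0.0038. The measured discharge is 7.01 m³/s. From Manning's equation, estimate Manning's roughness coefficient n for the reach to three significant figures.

0.0346

A = b·y = 3.58 × 1.32 = 4.726 m²
P = b + 2y = 3.58 + 2×1.32 = 6.220 m
R = A/P = 4.726/6.220 = 0.7597 m
n = (1/Q)·A·R^(2/3)·S^(1/2) = (1/7.01) × 4.726 × 0.8326 × 0.06164 = 0.03460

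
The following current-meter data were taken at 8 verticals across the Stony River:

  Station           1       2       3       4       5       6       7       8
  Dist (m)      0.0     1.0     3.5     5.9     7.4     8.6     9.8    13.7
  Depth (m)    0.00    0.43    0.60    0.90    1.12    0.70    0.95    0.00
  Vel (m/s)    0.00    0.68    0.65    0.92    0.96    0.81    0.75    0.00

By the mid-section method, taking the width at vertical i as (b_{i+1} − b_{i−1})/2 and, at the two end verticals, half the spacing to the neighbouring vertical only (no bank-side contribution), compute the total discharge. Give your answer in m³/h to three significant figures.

25300 m³/h

w_2 = (3.5 − 0.0)/2 = 1.75 m; q_2 = 0.68 × 0.43 × 1.75 = 0.5117 m³/s
w_3 = (5.9 − 1.0)/2 = 2.45 m; q_3 = 0.65 × 0.60 × 2.45 = 0.9555 m³/s
w_4 = (7.4 − 3.5)/2 = 1.95 m; q_4 = 0.92 × 0.90 × 1.95 = 1.615 m³/s
w_5 = (8.6 − 5.9)/2 = 1.35 m; q_5 = 0.96 × 1.12 × 1.35 = 1.452 m³/s
w_6 = (9.8 − 7.4)/2 = 1.2 m; q_6 = 0.81 × 0.70 × 1.2 = 0.6804 m³/s
w_7 = (13.7 − 8.6)/2 = 2.55 m; q_7 = 0.75 × 0.95 × 2.55 = 1.817 m³/s
Stations 1, 8 contribute zero (depth or velocity is 0).
Q = Σ qᵢ = 7.031 m³/s
= 7.031 × 3600 = 25310 m³/h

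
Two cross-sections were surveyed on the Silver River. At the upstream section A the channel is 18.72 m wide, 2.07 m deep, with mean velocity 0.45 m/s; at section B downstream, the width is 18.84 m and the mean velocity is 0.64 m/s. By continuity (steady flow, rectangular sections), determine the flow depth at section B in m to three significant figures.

Q = A₁V₁ = (18.72×2.07) × 0.45 = 17.44 m³/s
d₂ = Q/(b₂ V₂) = 17.44/(18.84×0.64) = 1.446 m

1.45 m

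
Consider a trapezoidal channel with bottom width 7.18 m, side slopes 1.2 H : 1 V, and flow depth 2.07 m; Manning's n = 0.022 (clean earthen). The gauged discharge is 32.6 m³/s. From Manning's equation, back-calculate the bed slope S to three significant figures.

A = (b + z·y)·y = (7.18 + 1.2×2.07)×2.07 = 20.00 m²
P = b + 2y√(1+z²) = 7.18 + 2×2.07×√(1+1.2²) = 13.65 m
R = A/P = 20.00/13.65 = 1.466 m
S = (Q·n / (1·A·R^(2/3)))² = (32.6×0.022 / (1×20.00×1.290))² = 0.0007719

0.000772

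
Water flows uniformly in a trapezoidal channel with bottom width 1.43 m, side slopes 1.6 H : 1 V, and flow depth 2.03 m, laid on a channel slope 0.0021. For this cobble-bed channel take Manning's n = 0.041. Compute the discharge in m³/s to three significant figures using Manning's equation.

10.9 m³/s

A = (b + z·y)·y = (1.43 + 1.6×2.03)×2.03 = 9.496 m²
P = b + 2y√(1+z²) = 1.43 + 2×2.03×√(1+1.6²) = 9.090 m
R = A/P = 9.496/9.090 = 1.045 m
Q = (1/n)·A·R^(2/3)·S^(1/2) = (1/0.041) × 9.496 × 1.045^(2/3) × 0.0021^(1/2) = 10.93 m³/s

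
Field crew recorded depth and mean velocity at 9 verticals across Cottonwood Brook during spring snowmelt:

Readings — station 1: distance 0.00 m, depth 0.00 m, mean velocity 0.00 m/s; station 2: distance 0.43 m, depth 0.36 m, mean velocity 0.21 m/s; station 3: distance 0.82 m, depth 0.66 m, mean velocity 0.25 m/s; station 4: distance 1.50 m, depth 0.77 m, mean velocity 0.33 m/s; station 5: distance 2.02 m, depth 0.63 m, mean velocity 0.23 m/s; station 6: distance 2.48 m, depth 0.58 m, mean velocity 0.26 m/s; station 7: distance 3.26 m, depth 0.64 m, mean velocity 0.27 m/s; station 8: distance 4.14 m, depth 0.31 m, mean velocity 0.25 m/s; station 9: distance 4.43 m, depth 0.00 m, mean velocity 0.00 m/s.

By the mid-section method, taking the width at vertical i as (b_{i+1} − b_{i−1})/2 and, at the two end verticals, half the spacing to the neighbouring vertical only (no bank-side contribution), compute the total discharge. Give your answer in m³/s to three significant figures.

0.625 m³/s

w_2 = (0.82 − 0.00)/2 = 0.41 m; q_2 = 0.21 × 0.36 × 0.41 = 0.03100 m³/s
w_3 = (1.50 − 0.43)/2 = 0.535 m; q_3 = 0.25 × 0.66 × 0.535 = 0.08828 m³/s
w_4 = (2.02 − 0.82)/2 = 0.6 m; q_4 = 0.33 × 0.77 × 0.6 = 0.1525 m³/s
w_5 = (2.48 − 1.50)/2 = 0.49 m; q_5 = 0.23 × 0.63 × 0.49 = 0.07100 m³/s
w_6 = (3.26 − 2.02)/2 = 0.62 m; q_6 = 0.26 × 0.58 × 0.62 = 0.09350 m³/s
w_7 = (4.14 − 2.48)/2 = 0.83 m; q_7 = 0.27 × 0.64 × 0.83 = 0.1434 m³/s
w_8 = (4.43 − 3.26)/2 = 0.585 m; q_8 = 0.25 × 0.31 × 0.585 = 0.04534 m³/s
Stations 1, 9 contribute zero (depth or velocity is 0).
Q = Σ qᵢ = 0.6250 m³/s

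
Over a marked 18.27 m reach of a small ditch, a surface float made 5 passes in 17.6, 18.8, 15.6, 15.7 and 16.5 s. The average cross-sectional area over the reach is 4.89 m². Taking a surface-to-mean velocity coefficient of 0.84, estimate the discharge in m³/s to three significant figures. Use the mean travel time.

4.46 m³/s

t̄ = (17.6 + 18.8 + 15.6 + 15.7 + 16.5) / 5 = 16.84 s
v_surface = L / t̄ = 18.27 / 16.84 = 1.085 m/s
v_mean = 0.84 × 1.085 = 0.9113 m/s
Q = A × v_mean = 4.89 × 0.9113 = 4.456 m³/s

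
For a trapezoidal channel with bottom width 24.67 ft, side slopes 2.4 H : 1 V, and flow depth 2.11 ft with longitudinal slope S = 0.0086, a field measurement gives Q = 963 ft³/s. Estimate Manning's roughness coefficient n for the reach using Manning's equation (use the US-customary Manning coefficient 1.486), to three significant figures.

A = (b + z·y)·y = (24.67 + 2.4×2.11)×2.11 = 62.74 ft²
P = b + 2y√(1+z²) = 24.67 + 2×2.11×√(1+2.4²) = 35.64 ft
R = A/P = 62.74/35.64 = 1.760 ft
n = (1.486/Q)·A·R^(2/3)·S^(1/2) = (1.486/963) × 62.74 × 1.458 × 0.09274 = 0.01309

0.0131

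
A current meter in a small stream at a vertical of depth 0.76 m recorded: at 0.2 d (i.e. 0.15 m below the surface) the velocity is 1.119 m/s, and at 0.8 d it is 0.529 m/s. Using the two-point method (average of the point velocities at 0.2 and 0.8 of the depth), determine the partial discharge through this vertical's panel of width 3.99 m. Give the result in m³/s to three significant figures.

2.50 m³/s

v̄ = (1.119 + 0.529) / 2 = 0.8240 m/s
q = v̄ × d × w = 0.8240 × 0.76 × 3.99 = 2.499 m³/s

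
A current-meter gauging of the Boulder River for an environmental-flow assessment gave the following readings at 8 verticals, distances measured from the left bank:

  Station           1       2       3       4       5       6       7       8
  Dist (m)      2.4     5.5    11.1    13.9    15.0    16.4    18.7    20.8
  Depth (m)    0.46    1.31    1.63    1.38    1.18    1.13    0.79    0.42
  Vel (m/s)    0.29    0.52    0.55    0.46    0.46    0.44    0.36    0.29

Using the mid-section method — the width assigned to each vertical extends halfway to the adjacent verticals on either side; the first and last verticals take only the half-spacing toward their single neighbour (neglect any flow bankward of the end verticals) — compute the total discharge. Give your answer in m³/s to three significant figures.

w_1 = (5.5 − 2.4)/2 = 1.55 m; q_1 = 0.29 × 0.46 × 1.55 = 0.2068 m³/s
w_2 = (11.1 − 2.4)/2 = 4.35 m; q_2 = 0.52 × 1.31 × 4.35 = 2.963 m³/s
w_3 = (13.9 − 5.5)/2 = 4.2 m; q_3 = 0.55 × 1.63 × 4.2 = 3.765 m³/s
w_4 = (15.0 − 11.1)/2 = 1.95 m; q_4 = 0.46 × 1.38 × 1.95 = 1.238 m³/s
w_5 = (16.4 − 13.9)/2 = 1.25 m; q_5 = 0.46 × 1.18 × 1.25 = 0.6785 m³/s
w_6 = (18.7 − 15.0)/2 = 1.85 m; q_6 = 0.44 × 1.13 × 1.85 = 0.9198 m³/s
w_7 = (20.8 − 16.4)/2 = 2.2 m; q_7 = 0.36 × 0.79 × 2.2 = 0.6257 m³/s
w_8 = (20.8 − 18.7)/2 = 1.05 m; q_8 = 0.29 × 0.42 × 1.05 = 0.1279 m³/s
Q = Σ qᵢ = 10.53 m³/s

10.5 m³/s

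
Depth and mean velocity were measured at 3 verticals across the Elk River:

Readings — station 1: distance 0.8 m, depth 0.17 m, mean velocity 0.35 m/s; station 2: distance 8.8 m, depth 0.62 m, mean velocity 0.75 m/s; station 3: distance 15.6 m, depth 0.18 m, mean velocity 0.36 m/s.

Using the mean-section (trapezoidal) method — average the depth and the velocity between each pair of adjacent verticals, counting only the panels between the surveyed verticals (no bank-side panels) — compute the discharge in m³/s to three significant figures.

3.25 m³/s

Panel 1-2: Δb = 8 m, d̄ = (0.17+0.62)/2 = 0.395, v̄ = (0.35+0.75)/2 = 0.55 → q = 8×0.395×0.55 = 1.738 m³/s
Panel 2-3: Δb = 6.8 m, d̄ = (0.62+0.18)/2 = 0.4, v̄ = (0.75+0.36)/2 = 0.555 → q = 6.8×0.4×0.555 = 1.510 m³/s
Q = Σ q = 3.248 m³/s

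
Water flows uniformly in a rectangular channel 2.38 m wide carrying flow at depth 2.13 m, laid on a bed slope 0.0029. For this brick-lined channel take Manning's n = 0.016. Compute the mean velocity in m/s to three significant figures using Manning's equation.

2.81 m/s

A = b·y = 2.38 × 2.13 = 5.069 m²
P = b + 2y = 2.38 + 2×2.13 = 6.640 m
R = A/P = 5.069/6.640 = 0.7635 m
Q = (1/n)·A·R^(2/3)·S^(1/2) = (1/0.016) × 5.069 × 0.7635^(2/3) × 0.0029^(1/2) = 14.25 m³/s
V = Q/A = 14.25/5.069 = 2.811 m/s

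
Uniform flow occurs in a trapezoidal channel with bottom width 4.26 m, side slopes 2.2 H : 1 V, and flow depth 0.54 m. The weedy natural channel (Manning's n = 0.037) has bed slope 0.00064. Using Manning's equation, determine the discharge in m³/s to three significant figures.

A = (b + z·y)·y = (4.26 + 2.2×0.54)×0.54 = 2.942 m²
P = b + 2y√(1+z²) = 4.26 + 2×0.54×√(1+2.2²) = 6.870 m
R = A/P = 2.942/6.870 = 0.4282 m
Q = (1/n)·A·R^(2/3)·S^(1/2) = (1/0.037) × 2.942 × 0.4282^(2/3) × 0.00064^(1/2) = 1.143 m³/s

1.14 m³/s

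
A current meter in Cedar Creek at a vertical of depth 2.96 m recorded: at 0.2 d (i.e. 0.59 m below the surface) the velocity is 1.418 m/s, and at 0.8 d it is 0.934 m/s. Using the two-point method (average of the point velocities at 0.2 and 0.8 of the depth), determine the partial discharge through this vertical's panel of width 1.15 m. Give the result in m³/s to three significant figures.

v̄ = (1.418 + 0.934) / 2 = 1.176 m/s
q = v̄ × d × w = 1.176 × 2.96 × 1.15 = 4.003 m³/s

4.00 m³/s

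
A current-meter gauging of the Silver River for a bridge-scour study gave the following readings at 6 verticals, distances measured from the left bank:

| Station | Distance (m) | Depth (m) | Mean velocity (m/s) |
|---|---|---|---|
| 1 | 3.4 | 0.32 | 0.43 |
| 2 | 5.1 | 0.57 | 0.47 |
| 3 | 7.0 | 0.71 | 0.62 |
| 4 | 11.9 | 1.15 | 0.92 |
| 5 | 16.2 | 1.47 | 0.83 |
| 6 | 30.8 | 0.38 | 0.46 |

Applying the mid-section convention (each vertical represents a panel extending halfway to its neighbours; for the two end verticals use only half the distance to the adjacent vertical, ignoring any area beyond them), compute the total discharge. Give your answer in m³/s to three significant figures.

w_1 = (5.1 − 3.4)/2 = 0.85 m; q_1 = 0.43 × 0.32 × 0.85 = 0.1170 m³/s
w_2 = (7.0 − 3.4)/2 = 1.8 m; q_2 = 0.47 × 0.57 × 1.8 = 0.4822 m³/s
w_3 = (11.9 − 5.1)/2 = 3.4 m; q_3 = 0.62 × 0.71 × 3.4 = 1.497 m³/s
w_4 = (16.2 − 7.0)/2 = 4.6 m; q_4 = 0.92 × 1.15 × 4.6 = 4.867 m³/s
w_5 = (30.8 − 11.9)/2 = 9.45 m; q_5 = 0.83 × 1.47 × 9.45 = 11.53 m³/s
w_6 = (30.8 − 16.2)/2 = 7.3 m; q_6 = 0.46 × 0.38 × 7.3 = 1.276 m³/s
Q = Σ qᵢ = 19.77 m³/s

19.8 m³/s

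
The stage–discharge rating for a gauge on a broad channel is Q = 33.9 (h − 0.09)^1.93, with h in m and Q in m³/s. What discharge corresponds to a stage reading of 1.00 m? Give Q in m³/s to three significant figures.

28.3 m³/s

Q = 33.9 × (1.00 − 0.09)^1.93 = 33.9 × 0.91^1.93 = 28.26 m³/s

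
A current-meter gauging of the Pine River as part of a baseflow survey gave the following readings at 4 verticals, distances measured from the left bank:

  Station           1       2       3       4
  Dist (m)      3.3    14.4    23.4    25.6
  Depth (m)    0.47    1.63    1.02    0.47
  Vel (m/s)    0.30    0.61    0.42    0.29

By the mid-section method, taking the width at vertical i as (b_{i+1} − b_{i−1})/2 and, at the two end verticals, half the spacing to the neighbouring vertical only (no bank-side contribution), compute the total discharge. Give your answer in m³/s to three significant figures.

w_1 = (14.4 − 3.3)/2 = 5.55 m; q_1 = 0.30 × 0.47 × 5.55 = 0.7826 m³/s
w_2 = (23.4 − 3.3)/2 = 10.05 m; q_2 = 0.61 × 1.63 × 10.05 = 9.993 m³/s
w_3 = (25.6 − 14.4)/2 = 5.6 m; q_3 = 0.42 × 1.02 × 5.6 = 2.399 m³/s
w_4 = (25.6 − 23.4)/2 = 1.1 m; q_4 = 0.29 × 0.47 × 1.1 = 0.1499 m³/s
Q = Σ qᵢ = 13.32 m³/s

13.3 m³/s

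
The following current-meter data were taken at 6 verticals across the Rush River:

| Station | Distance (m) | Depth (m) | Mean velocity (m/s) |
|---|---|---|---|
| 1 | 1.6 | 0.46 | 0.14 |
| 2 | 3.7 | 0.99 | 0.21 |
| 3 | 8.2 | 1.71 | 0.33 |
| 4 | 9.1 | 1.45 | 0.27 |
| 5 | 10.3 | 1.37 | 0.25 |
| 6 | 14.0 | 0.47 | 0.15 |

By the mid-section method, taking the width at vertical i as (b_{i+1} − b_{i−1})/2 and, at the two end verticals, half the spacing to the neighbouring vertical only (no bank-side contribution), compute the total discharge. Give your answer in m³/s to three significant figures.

w_1 = (3.7 − 1.6)/2 = 1.05 m; q_1 = 0.14 × 0.46 × 1.05 = 0.06762 m³/s
w_2 = (8.2 − 1.6)/2 = 3.3 m; q_2 = 0.21 × 0.99 × 3.3 = 0.6861 m³/s
w_3 = (9.1 − 3.7)/2 = 2.7 m; q_3 = 0.33 × 1.71 × 2.7 = 1.524 m³/s
w_4 = (10.3 − 8.2)/2 = 1.05 m; q_4 = 0.27 × 1.45 × 1.05 = 0.4111 m³/s
w_5 = (14.0 − 9.1)/2 = 2.45 m; q_5 = 0.25 × 1.37 × 2.45 = 0.8391 m³/s
w_6 = (14.0 − 10.3)/2 = 1.85 m; q_6 = 0.15 × 0.47 × 1.85 = 0.1304 m³/s
Q = Σ qᵢ = 3.658 m³/s

3.66 m³/s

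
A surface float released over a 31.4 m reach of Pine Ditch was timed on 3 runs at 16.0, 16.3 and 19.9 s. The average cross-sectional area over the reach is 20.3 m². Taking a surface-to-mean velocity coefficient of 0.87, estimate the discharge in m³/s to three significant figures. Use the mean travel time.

t̄ = (16.0 + 16.3 + 19.9) / 3 = 17.4 s
v_surface = L / t̄ = 31.4 / 17.4 = 1.805 m/s
v_mean = 0.87 × 1.805 = 1.570 m/s
Q = A × v_mean = 20.3 × 1.570 = 31.87 m³/s

31.9 m³/s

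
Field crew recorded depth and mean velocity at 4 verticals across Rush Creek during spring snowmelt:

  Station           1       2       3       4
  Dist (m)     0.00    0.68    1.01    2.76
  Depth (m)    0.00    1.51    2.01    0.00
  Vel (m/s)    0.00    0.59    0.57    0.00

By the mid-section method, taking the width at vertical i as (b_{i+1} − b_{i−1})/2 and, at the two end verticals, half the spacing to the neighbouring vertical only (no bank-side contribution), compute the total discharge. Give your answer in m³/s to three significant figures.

1.64 m³/s

w_2 = (1.01 − 0.00)/2 = 0.505 m; q_2 = 0.59 × 1.51 × 0.505 = 0.4499 m³/s
w_3 = (2.76 − 0.68)/2 = 1.04 m; q_3 = 0.57 × 2.01 × 1.04 = 1.192 m³/s
Stations 1, 4 contribute zero (depth or velocity is 0).
Q = Σ qᵢ = 1.641 m³/s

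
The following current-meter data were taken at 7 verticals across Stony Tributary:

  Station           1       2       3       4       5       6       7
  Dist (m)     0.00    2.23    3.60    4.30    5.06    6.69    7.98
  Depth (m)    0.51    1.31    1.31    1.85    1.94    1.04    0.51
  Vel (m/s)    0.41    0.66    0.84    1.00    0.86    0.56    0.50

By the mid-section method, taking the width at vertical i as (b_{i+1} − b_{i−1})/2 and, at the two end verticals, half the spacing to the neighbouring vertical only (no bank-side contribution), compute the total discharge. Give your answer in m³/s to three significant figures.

w_1 = (2.23 − 0.00)/2 = 1.115 m; q_1 = 0.41 × 0.51 × 1.115 = 0.2331 m³/s
w_2 = (3.60 − 0.00)/2 = 1.8 m; q_2 = 0.66 × 1.31 × 1.8 = 1.556 m³/s
w_3 = (4.30 − 2.23)/2 = 1.035 m; q_3 = 0.84 × 1.31 × 1.035 = 1.139 m³/s
w_4 = (5.06 − 3.60)/2 = 0.73 m; q_4 = 1.00 × 1.85 × 0.73 = 1.351 m³/s
w_5 = (6.69 − 4.30)/2 = 1.195 m; q_5 = 0.86 × 1.94 × 1.195 = 1.994 m³/s
w_6 = (7.98 − 5.06)/2 = 1.46 m; q_6 = 0.56 × 1.04 × 1.46 = 0.8503 m³/s
w_7 = (7.98 − 6.69)/2 = 0.645 m; q_7 = 0.50 × 0.51 × 0.645 = 0.1645 m³/s
Q = Σ qᵢ = 7.287 m³/s

7.29 m³/s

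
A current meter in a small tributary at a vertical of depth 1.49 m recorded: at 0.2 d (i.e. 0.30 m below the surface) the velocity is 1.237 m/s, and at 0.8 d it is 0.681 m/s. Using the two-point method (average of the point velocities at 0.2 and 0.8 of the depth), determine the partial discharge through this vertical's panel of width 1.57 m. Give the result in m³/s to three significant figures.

2.24 m³/s

v̄ = (1.237 + 0.681) / 2 = 0.9590 m/s
q = v̄ × d × w = 0.9590 × 1.49 × 1.57 = 2.243 m³/s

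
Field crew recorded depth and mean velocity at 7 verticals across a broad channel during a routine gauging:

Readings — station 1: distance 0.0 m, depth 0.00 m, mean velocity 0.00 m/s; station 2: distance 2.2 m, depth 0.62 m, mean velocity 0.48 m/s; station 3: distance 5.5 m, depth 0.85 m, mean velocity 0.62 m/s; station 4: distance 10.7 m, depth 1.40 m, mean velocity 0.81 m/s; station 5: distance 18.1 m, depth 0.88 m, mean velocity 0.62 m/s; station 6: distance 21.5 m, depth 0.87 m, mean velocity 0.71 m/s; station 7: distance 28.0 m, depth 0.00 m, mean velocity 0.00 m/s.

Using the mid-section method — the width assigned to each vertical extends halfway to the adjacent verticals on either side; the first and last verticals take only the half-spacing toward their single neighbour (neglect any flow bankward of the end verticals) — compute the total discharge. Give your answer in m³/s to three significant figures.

16.2 m³/s

w_2 = (5.5 − 0.0)/2 = 2.75 m; q_2 = 0.48 × 0.62 × 2.75 = 0.8184 m³/s
w_3 = (10.7 − 2.2)/2 = 4.25 m; q_3 = 0.62 × 0.85 × 4.25 = 2.240 m³/s
w_4 = (18.1 − 5.5)/2 = 6.3 m; q_4 = 0.81 × 1.40 × 6.3 = 7.144 m³/s
w_5 = (21.5 − 10.7)/2 = 5.4 m; q_5 = 0.62 × 0.88 × 5.4 = 2.946 m³/s
w_6 = (28.0 − 18.1)/2 = 4.95 m; q_6 = 0.71 × 0.87 × 4.95 = 3.058 m³/s
Stations 1, 7 contribute zero (depth or velocity is 0).
Q = Σ qᵢ = 16.21 m³/s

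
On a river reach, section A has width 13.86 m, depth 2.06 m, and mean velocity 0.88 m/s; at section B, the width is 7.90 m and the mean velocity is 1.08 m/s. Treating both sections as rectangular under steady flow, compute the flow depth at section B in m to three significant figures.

2.94 m

Q = A₁V₁ = (13.86×2.06) × 0.88 = 25.13 m³/s
d₂ = Q/(b₂ V₂) = 25.13/(7.90×1.08) = 2.945 m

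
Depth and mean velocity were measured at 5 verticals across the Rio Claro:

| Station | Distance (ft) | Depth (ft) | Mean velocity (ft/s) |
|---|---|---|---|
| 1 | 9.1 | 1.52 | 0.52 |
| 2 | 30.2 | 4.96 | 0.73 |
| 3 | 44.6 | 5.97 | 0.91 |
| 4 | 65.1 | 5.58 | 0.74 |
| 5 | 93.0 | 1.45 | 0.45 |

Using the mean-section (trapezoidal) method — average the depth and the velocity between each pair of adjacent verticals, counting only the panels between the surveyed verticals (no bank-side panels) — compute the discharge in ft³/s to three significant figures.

Panel 1-2: Δb = 21.1 ft, d̄ = (1.52+4.96)/2 = 3.24, v̄ = (0.52+0.73)/2 = 0.625 → q = 21.1×3.24×0.625 = 42.73 ft³/s
Panel 2-3: Δb = 14.4 ft, d̄ = (4.96+5.97)/2 = 5.465, v̄ = (0.73+0.91)/2 = 0.82 → q = 14.4×5.465×0.82 = 64.53 ft³/s
Panel 3-4: Δb = 20.5 ft, d̄ = (5.97+5.58)/2 = 5.775, v̄ = (0.91+0.74)/2 = 0.825 → q = 20.5×5.775×0.825 = 97.67 ft³/s
Panel 4-5: Δb = 27.9 ft, d̄ = (5.58+1.45)/2 = 3.515, v̄ = (0.74+0.45)/2 = 0.595 → q = 27.9×3.515×0.595 = 58.35 ft³/s
Q = Σ q = 263.3 ft³/s

263 ft³/s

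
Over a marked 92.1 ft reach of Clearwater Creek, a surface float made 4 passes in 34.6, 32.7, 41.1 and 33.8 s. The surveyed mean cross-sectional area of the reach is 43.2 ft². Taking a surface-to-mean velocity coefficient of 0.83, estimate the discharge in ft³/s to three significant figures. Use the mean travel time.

t̄ = (34.6 + 32.7 + 41.1 + 33.8) / 4 = 35.55 s
v_surface = L / t̄ = 92.1 / 35.55 = 2.591 ft/s
v_mean = 0.83 × 2.591 = 2.150 ft/s
Q = A × v_mean = 43.2 × 2.150 = 92.89 ft³/s

92.9 ft³/s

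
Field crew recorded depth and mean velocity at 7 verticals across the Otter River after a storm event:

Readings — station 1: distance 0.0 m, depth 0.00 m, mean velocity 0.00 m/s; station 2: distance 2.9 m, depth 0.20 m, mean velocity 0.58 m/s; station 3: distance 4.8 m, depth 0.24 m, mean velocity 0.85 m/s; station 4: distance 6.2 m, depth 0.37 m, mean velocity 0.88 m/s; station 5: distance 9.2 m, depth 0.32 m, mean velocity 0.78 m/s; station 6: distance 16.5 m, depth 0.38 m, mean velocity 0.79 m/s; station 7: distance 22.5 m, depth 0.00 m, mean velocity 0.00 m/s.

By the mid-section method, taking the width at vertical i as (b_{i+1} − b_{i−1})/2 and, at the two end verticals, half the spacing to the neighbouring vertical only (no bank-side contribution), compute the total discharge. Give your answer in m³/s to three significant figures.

4.61 m³/s

w_2 = (4.8 − 0.0)/2 = 2.4 m; q_2 = 0.58 × 0.20 × 2.4 = 0.2784 m³/s
w_3 = (6.2 − 2.9)/2 = 1.65 m; q_3 = 0.85 × 0.24 × 1.65 = 0.3366 m³/s
w_4 = (9.2 − 4.8)/2 = 2.2 m; q_4 = 0.88 × 0.37 × 2.2 = 0.7163 m³/s
w_5 = (16.5 − 6.2)/2 = 5.15 m; q_5 = 0.78 × 0.32 × 5.15 = 1.285 m³/s
w_6 = (22.5 − 9.2)/2 = 6.65 m; q_6 = 0.79 × 0.38 × 6.65 = 1.996 m³/s
Stations 1, 7 contribute zero (depth or velocity is 0).
Q = Σ qᵢ = 4.613 m³/s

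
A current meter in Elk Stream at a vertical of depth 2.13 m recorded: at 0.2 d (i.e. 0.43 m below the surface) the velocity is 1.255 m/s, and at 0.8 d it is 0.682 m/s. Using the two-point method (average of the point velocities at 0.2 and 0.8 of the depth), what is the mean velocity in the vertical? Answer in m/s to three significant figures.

v̄ = (1.255 + 0.682) / 2 = 0.9685 m/s

0.969 m/s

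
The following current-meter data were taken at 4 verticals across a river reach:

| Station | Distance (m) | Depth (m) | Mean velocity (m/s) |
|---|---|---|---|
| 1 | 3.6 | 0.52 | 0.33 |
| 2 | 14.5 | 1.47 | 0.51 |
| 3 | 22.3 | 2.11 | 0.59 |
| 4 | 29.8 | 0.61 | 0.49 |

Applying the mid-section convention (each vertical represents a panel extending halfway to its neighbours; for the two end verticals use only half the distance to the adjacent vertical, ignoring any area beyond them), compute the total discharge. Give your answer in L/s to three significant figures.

18600 L/s

w_1 = (14.5 − 3.6)/2 = 5.45 m; q_1 = 0.33 × 0.52 × 5.45 = 0.9352 m³/s
w_2 = (22.3 − 3.6)/2 = 9.35 m; q_2 = 0.51 × 1.47 × 9.35 = 7.010 m³/s
w_3 = (29.8 − 14.5)/2 = 7.65 m; q_3 = 0.59 × 2.11 × 7.65 = 9.523 m³/s
w_4 = (29.8 − 22.3)/2 = 3.75 m; q_4 = 0.49 × 0.61 × 3.75 = 1.121 m³/s
Q = Σ qᵢ = 18.59 m³/s
= 18.59 × 1000 = 18590 L/s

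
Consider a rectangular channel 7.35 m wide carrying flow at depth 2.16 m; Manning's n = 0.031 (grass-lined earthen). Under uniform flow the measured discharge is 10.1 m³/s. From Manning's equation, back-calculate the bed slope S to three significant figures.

0.000258

A = b·y = 7.35 × 2.16 = 15.88 m²
P = b + 2y = 7.35 + 2×2.16 = 11.67 m
R = A/P = 15.88/11.67 = 1.360 m
S = (Q·n / (1·A·R^(2/3)))² = (10.1×0.031 / (1×15.88×1.228))² = 0.0002580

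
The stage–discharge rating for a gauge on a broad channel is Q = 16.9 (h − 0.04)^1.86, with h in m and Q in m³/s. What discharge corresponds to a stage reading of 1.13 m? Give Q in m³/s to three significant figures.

19.8 m³/s

Q = 16.9 × (1.13 − 0.04)^1.86 = 16.9 × 1.09^1.86 = 19.84 m³/s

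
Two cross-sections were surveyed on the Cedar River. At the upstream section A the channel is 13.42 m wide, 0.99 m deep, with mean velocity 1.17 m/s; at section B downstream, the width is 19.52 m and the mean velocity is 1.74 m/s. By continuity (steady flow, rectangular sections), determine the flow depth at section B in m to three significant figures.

0.458 m

Q = A₁V₁ = (13.42×0.99) × 1.17 = 15.54 m³/s
d₂ = Q/(b₂ V₂) = 15.54/(19.52×1.74) = 0.4577 m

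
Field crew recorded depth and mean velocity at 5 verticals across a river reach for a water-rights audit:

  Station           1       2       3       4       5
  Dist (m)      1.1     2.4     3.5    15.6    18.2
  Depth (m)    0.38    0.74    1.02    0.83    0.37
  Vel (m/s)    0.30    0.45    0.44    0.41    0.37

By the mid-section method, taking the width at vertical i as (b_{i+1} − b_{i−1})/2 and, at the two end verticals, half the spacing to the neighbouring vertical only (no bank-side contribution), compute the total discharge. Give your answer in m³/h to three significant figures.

w_1 = (2.4 − 1.1)/2 = 0.65 m; q_1 = 0.30 × 0.38 × 0.65 = 0.07410 m³/s
w_2 = (3.5 − 1.1)/2 = 1.2 m; q_2 = 0.45 × 0.74 × 1.2 = 0.3996 m³/s
w_3 = (15.6 − 2.4)/2 = 6.6 m; q_3 = 0.44 × 1.02 × 6.6 = 2.962 m³/s
w_4 = (18.2 − 3.5)/2 = 7.35 m; q_4 = 0.41 × 0.83 × 7.35 = 2.501 m³/s
w_5 = (18.2 − 15.6)/2 = 1.3 m; q_5 = 0.37 × 0.37 × 1.3 = 0.1780 m³/s
Q = Σ qᵢ = 6.115 m³/s
= 6.115 × 3600 = 22010 m³/h

22000 m³/h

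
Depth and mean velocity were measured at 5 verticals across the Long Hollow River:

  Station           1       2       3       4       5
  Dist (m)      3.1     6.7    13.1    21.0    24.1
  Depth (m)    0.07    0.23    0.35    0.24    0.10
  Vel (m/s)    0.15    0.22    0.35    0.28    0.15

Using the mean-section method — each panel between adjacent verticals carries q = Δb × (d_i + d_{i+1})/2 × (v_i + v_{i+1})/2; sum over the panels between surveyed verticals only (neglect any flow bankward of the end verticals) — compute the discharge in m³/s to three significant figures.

Panel 1-2: Δb = 3.6 m, d̄ = (0.07+0.23)/2 = 0.15, v̄ = (0.15+0.22)/2 = 0.185 → q = 3.6×0.15×0.185 = 0.09990 m³/s
Panel 2-3: Δb = 6.4 m, d̄ = (0.23+0.35)/2 = 0.29, v̄ = (0.22+0.35)/2 = 0.285 → q = 6.4×0.29×0.285 = 0.5290 m³/s
Panel 3-4: Δb = 7.9 m, d̄ = (0.35+0.24)/2 = 0.295, v̄ = (0.35+0.28)/2 = 0.315 → q = 7.9×0.295×0.315 = 0.7341 m³/s
Panel 4-5: Δb = 3.1 m, d̄ = (0.24+0.10)/2 = 0.17, v̄ = (0.28+0.15)/2 = 0.215 → q = 3.1×0.17×0.215 = 0.1133 m³/s
Q = Σ q = 1.476 m³/s

1.48 m³/s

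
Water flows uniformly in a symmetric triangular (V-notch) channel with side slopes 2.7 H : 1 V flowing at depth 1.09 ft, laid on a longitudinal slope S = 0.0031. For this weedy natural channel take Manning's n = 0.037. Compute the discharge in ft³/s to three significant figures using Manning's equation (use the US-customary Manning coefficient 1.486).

A = z·y² = 2.7×1.09² = 3.208 ft²
P = 2y√(1+z²) = 2×1.09×√(1+2.7²) = 6.277 ft
R = A/P = 3.208/6.277 = 0.5111 ft
Q = (1.486/n)·A·R^(2/3)·S^(1/2) = (1.486/0.037) × 3.208 × 0.5111^(2/3) × 0.0031^(1/2) = 4.585 ft³/s

4.59 ft³/s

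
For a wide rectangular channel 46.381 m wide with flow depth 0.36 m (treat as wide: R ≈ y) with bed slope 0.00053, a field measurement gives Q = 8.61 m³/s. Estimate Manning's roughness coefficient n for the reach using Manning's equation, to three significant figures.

A = b·y = 46.381 × 0.36 = 16.70 m²
Wide channel: R ≈ y = 0.36 m
n = (1/Q)·A·R^(2/3)·S^(1/2) = (1/8.61) × 16.70 × 0.5061 × 0.02302 = 0.02259

0.0226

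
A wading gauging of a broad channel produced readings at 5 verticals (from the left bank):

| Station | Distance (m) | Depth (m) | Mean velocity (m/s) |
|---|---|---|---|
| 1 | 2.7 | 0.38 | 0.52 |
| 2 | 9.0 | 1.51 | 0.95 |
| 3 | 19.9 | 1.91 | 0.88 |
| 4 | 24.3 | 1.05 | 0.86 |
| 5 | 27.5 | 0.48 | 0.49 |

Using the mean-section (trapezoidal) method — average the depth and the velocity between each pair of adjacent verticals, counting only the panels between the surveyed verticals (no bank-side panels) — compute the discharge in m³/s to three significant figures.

28.7 m³/s

Panel 1-2: Δb = 6.3 m, d̄ = (0.38+1.51)/2 = 0.945, v̄ = (0.52+0.95)/2 = 0.735 → q = 6.3×0.945×0.735 = 4.376 m³/s
Panel 2-3: Δb = 10.9 m, d̄ = (1.51+1.91)/2 = 1.71, v̄ = (0.95+0.88)/2 = 0.915 → q = 10.9×1.71×0.915 = 17.05 m³/s
Panel 3-4: Δb = 4.4 m, d̄ = (1.91+1.05)/2 = 1.48, v̄ = (0.88+0.86)/2 = 0.87 → q = 4.4×1.48×0.87 = 5.665 m³/s
Panel 4-5: Δb = 3.2 m, d̄ = (1.05+0.48)/2 = 0.765, v̄ = (0.86+0.49)/2 = 0.675 → q = 3.2×0.765×0.675 = 1.652 m³/s
Q = Σ q = 28.75 m³/s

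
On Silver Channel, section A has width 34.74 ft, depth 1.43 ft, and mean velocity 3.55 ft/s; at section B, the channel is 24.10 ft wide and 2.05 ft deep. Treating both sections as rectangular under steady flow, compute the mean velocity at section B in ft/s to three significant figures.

Q = A₁V₁ = (34.74×1.43) × 3.55 = 176.4 ft³/s
A₂ = 24.10 × 2.05 = 49.41 ft²
V₂ = Q/A₂ = 176.4/49.41 = 3.570 ft/s

3.57 ft/s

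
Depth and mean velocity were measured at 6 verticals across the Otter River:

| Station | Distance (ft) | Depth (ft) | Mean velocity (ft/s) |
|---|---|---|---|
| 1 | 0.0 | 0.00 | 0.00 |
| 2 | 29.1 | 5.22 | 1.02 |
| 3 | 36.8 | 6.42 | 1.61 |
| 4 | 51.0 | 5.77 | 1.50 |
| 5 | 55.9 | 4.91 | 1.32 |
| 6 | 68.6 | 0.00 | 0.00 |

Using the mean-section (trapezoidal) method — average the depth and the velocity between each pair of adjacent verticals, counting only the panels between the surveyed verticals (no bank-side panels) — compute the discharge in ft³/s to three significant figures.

Panel 1-2: Δb = 29.1 ft, d̄ = (0.00+5.22)/2 = 2.61, v̄ = (0.00+1.02)/2 = 0.51 → q = 29.1×2.61×0.51 = 38.74 ft³/s
Panel 2-3: Δb = 7.7 ft, d̄ = (5.22+6.42)/2 = 5.82, v̄ = (1.02+1.61)/2 = 1.315 → q = 7.7×5.82×1.315 = 58.93 ft³/s
Panel 3-4: Δb = 14.2 ft, d̄ = (6.42+5.77)/2 = 6.095, v̄ = (1.61+1.50)/2 = 1.555 → q = 14.2×6.095×1.555 = 134.6 ft³/s
Panel 4-5: Δb = 4.9 ft, d̄ = (5.77+4.91)/2 = 5.34, v̄ = (1.50+1.32)/2 = 1.41 → q = 4.9×5.34×1.41 = 36.89 ft³/s
Panel 5-6: Δb = 12.7 ft, d̄ = (4.91+0.00)/2 = 2.455, v̄ = (1.32+0.00)/2 = 0.66 → q = 12.7×2.455×0.66 = 20.58 ft³/s
Q = Σ q = 289.7 ft³/s

290 ft³/s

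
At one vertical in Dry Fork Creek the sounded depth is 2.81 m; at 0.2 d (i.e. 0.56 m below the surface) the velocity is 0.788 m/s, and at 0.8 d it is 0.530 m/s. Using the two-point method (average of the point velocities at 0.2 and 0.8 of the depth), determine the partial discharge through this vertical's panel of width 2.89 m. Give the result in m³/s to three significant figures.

5.35 m³/s

v̄ = (0.788 + 0.530) / 2 = 0.6590 m/s
q = v̄ × d × w = 0.6590 × 2.81 × 2.89 = 5.352 m³/s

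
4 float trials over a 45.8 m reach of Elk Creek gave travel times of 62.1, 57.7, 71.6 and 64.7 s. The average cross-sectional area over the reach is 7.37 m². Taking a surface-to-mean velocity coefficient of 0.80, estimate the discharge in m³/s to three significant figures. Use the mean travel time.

t̄ = (62.1 + 57.7 + 71.6 + 64.7) / 4 = 64.025 s
v_surface = L / t̄ = 45.8 / 64.025 = 0.7153 m/s
v_mean = 0.80 × 0.7153 = 0.5723 m/s
Q = A × v_mean = 7.37 × 0.5723 = 4.218 m³/s

4.22 m³/s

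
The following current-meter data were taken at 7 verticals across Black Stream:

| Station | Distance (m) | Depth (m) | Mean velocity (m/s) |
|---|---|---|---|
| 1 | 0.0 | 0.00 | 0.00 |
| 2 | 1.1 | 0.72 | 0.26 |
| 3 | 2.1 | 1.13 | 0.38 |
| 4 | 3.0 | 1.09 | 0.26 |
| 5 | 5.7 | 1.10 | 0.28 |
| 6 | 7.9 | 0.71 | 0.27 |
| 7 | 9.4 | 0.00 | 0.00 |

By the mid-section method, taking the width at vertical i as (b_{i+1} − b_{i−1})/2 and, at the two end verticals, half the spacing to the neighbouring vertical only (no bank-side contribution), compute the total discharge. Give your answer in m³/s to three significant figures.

w_2 = (2.1 − 0.0)/2 = 1.05 m; q_2 = 0.26 × 0.72 × 1.05 = 0.1966 m³/s
w_3 = (3.0 − 1.1)/2 = 0.95 m; q_3 = 0.38 × 1.13 × 0.95 = 0.4079 m³/s
w_4 = (5.7 − 2.1)/2 = 1.8 m; q_4 = 0.26 × 1.09 × 1.8 = 0.5101 m³/s
w_5 = (7.9 − 3.0)/2 = 2.45 m; q_5 = 0.28 × 1.10 × 2.45 = 0.7546 m³/s
w_6 = (9.4 − 5.7)/2 = 1.85 m; q_6 = 0.27 × 0.71 × 1.85 = 0.3546 m³/s
Stations 1, 7 contribute zero (depth or velocity is 0).
Q = Σ qᵢ = 2.224 m³/s

2.22 m³/s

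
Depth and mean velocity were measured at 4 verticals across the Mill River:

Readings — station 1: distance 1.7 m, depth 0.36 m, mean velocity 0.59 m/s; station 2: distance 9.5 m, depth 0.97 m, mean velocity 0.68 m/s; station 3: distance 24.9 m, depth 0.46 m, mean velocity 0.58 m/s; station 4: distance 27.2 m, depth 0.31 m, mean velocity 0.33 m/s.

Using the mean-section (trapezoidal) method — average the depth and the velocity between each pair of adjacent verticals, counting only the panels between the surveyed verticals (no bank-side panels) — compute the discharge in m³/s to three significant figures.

10.6 m³/s

Panel 1-2: Δb = 7.8 m, d̄ = (0.36+0.97)/2 = 0.665, v̄ = (0.59+0.68)/2 = 0.635 → q = 7.8×0.665×0.635 = 3.294 m³/s
Panel 2-3: Δb = 15.4 m, d̄ = (0.97+0.46)/2 = 0.715, v̄ = (0.68+0.58)/2 = 0.63 → q = 15.4×0.715×0.63 = 6.937 m³/s
Panel 3-4: Δb = 2.3 m, d̄ = (0.46+0.31)/2 = 0.385, v̄ = (0.58+0.33)/2 = 0.455 → q = 2.3×0.385×0.455 = 0.4029 m³/s
Q = Σ q = 10.63 m³/s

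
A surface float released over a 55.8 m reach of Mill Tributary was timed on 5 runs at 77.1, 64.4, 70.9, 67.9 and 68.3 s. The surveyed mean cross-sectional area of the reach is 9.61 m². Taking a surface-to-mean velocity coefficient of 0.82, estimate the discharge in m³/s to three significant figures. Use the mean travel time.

t̄ = (77.1 + 64.4 + 70.9 + 67.9 + 68.3) / 5 = 69.72 s
v_surface = L / t̄ = 55.8 / 69.72 = 0.8003 m/s
v_mean = 0.82 × 0.8003 = 0.6563 m/s
Q = A × v_mean = 9.61 × 0.6563 = 6.307 m³/s

6.31 m³/s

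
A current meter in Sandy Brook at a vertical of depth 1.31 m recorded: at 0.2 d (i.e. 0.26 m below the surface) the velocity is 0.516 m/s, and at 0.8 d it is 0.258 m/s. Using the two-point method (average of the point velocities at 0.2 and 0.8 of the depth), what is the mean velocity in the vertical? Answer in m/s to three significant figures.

v̄ = (0.516 + 0.258) / 2 = 0.3870 m/s

0.387 m/s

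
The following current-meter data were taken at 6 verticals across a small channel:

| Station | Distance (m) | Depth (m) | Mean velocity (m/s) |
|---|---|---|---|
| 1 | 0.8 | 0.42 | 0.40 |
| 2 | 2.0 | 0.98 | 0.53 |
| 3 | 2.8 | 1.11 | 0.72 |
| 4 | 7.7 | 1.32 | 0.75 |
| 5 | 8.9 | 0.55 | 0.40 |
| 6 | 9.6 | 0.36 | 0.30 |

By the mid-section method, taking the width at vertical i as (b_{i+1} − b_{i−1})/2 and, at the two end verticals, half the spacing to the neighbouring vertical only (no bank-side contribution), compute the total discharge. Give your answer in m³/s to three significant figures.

6.16 m³/s

w_1 = (2.0 − 0.8)/2 = 0.6 m; q_1 = 0.40 × 0.42 × 0.6 = 0.1008 m³/s
w_2 = (2.8 − 0.8)/2 = 1 m; q_2 = 0.53 × 0.98 × 1 = 0.5194 m³/s
w_3 = (7.7 − 2.0)/2 = 2.85 m; q_3 = 0.72 × 1.11 × 2.85 = 2.278 m³/s
w_4 = (8.9 − 2.8)/2 = 3.05 m; q_4 = 0.75 × 1.32 × 3.05 = 3.020 m³/s
w_5 = (9.6 − 7.7)/2 = 0.95 m; q_5 = 0.40 × 0.55 × 0.95 = 0.2090 m³/s
w_6 = (9.6 − 8.9)/2 = 0.35 m; q_6 = 0.30 × 0.36 × 0.35 = 0.03780 m³/s
Q = Σ qᵢ = 6.164 m³/s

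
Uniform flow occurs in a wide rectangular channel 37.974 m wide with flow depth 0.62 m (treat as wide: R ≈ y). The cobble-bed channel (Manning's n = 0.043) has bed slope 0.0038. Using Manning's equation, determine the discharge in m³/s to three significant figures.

A = b·y = 37.974 × 0.62 = 23.54 m²
Wide channel: R ≈ y = 0.62 m
Q = (1/n)·A·R^(2/3)·S^(1/2) = (1/0.043) × 23.54 × 0.6200^(2/3) × 0.0038^(1/2) = 24.54 m³/s

24.5 m³/s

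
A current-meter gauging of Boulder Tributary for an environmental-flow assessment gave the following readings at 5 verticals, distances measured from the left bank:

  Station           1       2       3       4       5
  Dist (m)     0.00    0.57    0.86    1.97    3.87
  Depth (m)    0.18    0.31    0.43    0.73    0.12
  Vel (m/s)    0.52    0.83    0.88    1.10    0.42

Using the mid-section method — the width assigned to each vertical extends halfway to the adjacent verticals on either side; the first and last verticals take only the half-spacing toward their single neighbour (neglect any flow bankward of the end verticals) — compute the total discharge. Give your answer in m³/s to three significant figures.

w_1 = (0.57 − 0.00)/2 = 0.285 m; q_1 = 0.52 × 0.18 × 0.285 = 0.02668 m³/s
w_2 = (0.86 − 0.00)/2 = 0.43 m; q_2 = 0.83 × 0.31 × 0.43 = 0.1106 m³/s
w_3 = (1.97 − 0.57)/2 = 0.7 m; q_3 = 0.88 × 0.43 × 0.7 = 0.2649 m³/s
w_4 = (3.87 − 0.86)/2 = 1.505 m; q_4 = 1.10 × 0.73 × 1.505 = 1.209 m³/s
w_5 = (3.87 − 1.97)/2 = 0.95 m; q_5 = 0.42 × 0.12 × 0.95 = 0.04788 m³/s
Q = Σ qᵢ = 1.659 m³/s

1.66 m³/s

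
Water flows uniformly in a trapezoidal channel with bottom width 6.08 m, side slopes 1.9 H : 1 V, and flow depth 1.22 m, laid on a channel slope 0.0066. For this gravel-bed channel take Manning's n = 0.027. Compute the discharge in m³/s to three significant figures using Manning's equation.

28.8 m³/s

A = (b + z·y)·y = (6.08 + 1.9×1.22)×1.22 = 10.25 m²
P = b + 2y√(1+z²) = 6.08 + 2×1.22×√(1+1.9²) = 11.32 m
R = A/P = 10.25/11.32 = 0.9052 m
Q = (1/n)·A·R^(2/3)·S^(1/2) = (1/0.027) × 10.25 × 0.9052^(2/3) × 0.0066^(1/2) = 28.85 m³/s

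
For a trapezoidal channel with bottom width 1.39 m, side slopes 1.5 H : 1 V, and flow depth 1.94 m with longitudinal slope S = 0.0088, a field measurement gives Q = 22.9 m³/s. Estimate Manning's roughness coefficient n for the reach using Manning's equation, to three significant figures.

A = (b + z·y)·y = (1.39 + 1.5×1.94)×1.94 = 8.342 m²
P = b + 2y√(1+z²) = 1.39 + 2×1.94×√(1+1.5²) = 8.385 m
R = A/P = 8.342/8.385 = 0.9949 m
n = (1/Q)·A·R^(2/3)·S^(1/2) = (1/22.9) × 8.342 × 0.9966 × 0.09381 = 0.03406

0.0341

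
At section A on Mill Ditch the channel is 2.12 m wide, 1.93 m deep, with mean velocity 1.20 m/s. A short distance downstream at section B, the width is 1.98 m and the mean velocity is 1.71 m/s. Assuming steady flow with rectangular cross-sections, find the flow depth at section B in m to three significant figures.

1.45 m

Q = A₁V₁ = (2.12×1.93) × 1.20 = 4.910 m³/s
d₂ = Q/(b₂ V₂) = 4.910/(1.98×1.71) = 1.450 m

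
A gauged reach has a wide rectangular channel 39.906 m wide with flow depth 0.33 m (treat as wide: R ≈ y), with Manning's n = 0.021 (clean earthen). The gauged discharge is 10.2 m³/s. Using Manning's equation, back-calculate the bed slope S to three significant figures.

A = b·y = 39.906 × 0.33 = 13.17 m²
Wide channel: R ≈ y = 0.33 m
S = (Q·n / (1·A·R^(2/3)))² = (10.2×0.021 / (1×13.17×0.4775))² = 0.001160

0.00116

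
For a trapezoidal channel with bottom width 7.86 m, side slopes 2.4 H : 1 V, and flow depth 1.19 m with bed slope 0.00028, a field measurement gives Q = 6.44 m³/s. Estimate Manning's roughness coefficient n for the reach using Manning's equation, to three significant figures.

0.0311

A = (b + z·y)·y = (7.86 + 2.4×1.19)×1.19 = 12.75 m²
P = b + 2y√(1+z²) = 7.86 + 2×1.19×√(1+2.4²) = 14.05 m
R = A/P = 12.75/14.05 = 0.9077 m
n = (1/Q)·A·R^(2/3)·S^(1/2) = (1/6.44) × 12.75 × 0.9375 × 0.01673 = 0.03106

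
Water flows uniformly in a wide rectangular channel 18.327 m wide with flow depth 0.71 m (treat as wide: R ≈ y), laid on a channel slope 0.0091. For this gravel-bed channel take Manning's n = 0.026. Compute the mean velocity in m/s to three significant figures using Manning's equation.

A = b·y = 18.327 × 0.71 = 13.01 m²
Wide channel: R ≈ y = 0.71 m
Q = (1/n)·A·R^(2/3)·S^(1/2) = (1/0.026) × 13.01 × 0.7100^(2/3) × 0.0091^(1/2) = 38.00 m³/s
V = Q/A = 38.00/13.01 = 2.920 m/s

2.92 m/s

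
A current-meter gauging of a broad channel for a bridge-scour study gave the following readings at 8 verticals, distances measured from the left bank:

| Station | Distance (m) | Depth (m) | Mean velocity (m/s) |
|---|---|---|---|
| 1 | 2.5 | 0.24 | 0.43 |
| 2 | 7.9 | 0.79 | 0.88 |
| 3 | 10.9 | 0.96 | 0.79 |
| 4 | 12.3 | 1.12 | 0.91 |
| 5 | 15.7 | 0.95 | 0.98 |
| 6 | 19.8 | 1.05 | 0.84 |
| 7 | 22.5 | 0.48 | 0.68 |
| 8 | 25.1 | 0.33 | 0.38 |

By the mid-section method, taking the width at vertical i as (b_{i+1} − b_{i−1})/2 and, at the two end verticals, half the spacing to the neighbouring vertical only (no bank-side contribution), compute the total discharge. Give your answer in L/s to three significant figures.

w_1 = (7.9 − 2.5)/2 = 2.7 m; q_1 = 0.43 × 0.24 × 2.7 = 0.2786 m³/s
w_2 = (10.9 − 2.5)/2 = 4.2 m; q_2 = 0.88 × 0.79 × 4.2 = 2.920 m³/s
w_3 = (12.3 − 7.9)/2 = 2.2 m; q_3 = 0.79 × 0.96 × 2.2 = 1.668 m³/s
w_4 = (15.7 − 10.9)/2 = 2.4 m; q_4 = 0.91 × 1.12 × 2.4 = 2.446 m³/s
w_5 = (19.8 − 12.3)/2 = 3.75 m; q_5 = 0.98 × 0.95 × 3.75 = 3.491 m³/s
w_6 = (22.5 − 15.7)/2 = 3.4 m; q_6 = 0.84 × 1.05 × 3.4 = 2.999 m³/s
w_7 = (25.1 − 19.8)/2 = 2.65 m; q_7 = 0.68 × 0.48 × 2.65 = 0.8650 m³/s
w_8 = (25.1 − 22.5)/2 = 1.3 m; q_8 = 0.38 × 0.33 × 1.3 = 0.1630 m³/s
Q = Σ qᵢ = 14.83 m³/s
= 14.83 × 1000 = 14830 L/s

14800 L/s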